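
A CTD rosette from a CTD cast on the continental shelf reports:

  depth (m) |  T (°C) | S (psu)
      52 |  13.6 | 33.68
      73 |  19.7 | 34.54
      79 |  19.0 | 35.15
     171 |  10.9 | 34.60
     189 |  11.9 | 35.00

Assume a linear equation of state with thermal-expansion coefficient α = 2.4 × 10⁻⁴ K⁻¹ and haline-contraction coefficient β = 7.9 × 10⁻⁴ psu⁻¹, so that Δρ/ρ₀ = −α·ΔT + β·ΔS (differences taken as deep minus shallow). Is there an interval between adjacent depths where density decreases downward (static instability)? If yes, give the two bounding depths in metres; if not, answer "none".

Evaluate Δρ/ρ₀ = −αΔT + βΔS across each adjacent pair:
  52–73 m: −αΔT+βΔS = −(2.4 × 10⁻⁴)(+6.1)+(7.9 × 10⁻⁴)(+0.86) = -7.8 × 10⁻⁴ → UNSTABLE
  73–79 m: −αΔT+βΔS = −(2.4 × 10⁻⁴)(-0.7)+(7.9 × 10⁻⁴)(+0.61) = 6.5 × 10⁻⁴ → stable
  79–171 m: −αΔT+βΔS = −(2.4 × 10⁻⁴)(-8.1)+(7.9 × 10⁻⁴)(-0.55) = 1.5 × 10⁻³ → stable
  171–189 m: −αΔT+βΔS = −(2.4 × 10⁻⁴)(+1.0)+(7.9 × 10⁻⁴)(+0.40) = 7.6 × 10⁻⁵ → stable
The 52–73 m interval has Δρ < 0: lighter water underlies denser water.

52–73 m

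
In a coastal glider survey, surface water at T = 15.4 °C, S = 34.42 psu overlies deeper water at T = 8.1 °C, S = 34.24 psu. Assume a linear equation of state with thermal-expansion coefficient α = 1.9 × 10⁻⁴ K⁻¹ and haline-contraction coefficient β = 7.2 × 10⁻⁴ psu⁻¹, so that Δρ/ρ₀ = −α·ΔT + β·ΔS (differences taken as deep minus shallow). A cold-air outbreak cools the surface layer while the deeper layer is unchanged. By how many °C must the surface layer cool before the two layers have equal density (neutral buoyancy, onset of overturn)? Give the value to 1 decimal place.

6.6 °C

Neutral buoyancy requires Δρ = 0, i.e. −α(T_deep − T_surf′) + β(S_deep − S_surf) = 0.
T_surf′ = T_deep − (β/α)·ΔS = 8.1 − (7.2 × 10⁻⁴/1.9 × 10⁻⁴)·(-0.18) = 8.782 °C.
Cooling required: 15.4 − (8.782) = 6.618 °C.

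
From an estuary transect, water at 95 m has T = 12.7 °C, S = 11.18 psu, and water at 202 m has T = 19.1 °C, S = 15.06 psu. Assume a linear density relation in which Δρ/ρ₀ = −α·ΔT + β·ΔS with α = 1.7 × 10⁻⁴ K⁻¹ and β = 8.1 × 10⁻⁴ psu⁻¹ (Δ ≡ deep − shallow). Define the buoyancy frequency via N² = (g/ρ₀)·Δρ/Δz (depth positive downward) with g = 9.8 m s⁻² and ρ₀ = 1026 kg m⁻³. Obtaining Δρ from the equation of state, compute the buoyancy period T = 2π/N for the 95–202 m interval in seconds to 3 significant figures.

ΔT = +6.4 K, ΔS = +3.88 psu (deep − shallow).
Δρ/ρ₀ = −αΔT + βΔS = -1.088 × 10⁻³ + 3.1428 × 10⁻³ = 2.0548 × 10⁻³, so Δρ ≈ 2.108 kg m⁻³.
N² = (g/ρ₀)·Δρ/Δz = g·(Δρ/ρ₀)/Δz = 9.8 × 2.0548 × 10⁻³ / 107 = 1.8820 × 10⁻⁴ s⁻².
N = √(1.8820 × 10⁻⁴) = 0.013719 rad s⁻¹ → T = 2π/N = 457.99 s ≈ 458 s.

458 s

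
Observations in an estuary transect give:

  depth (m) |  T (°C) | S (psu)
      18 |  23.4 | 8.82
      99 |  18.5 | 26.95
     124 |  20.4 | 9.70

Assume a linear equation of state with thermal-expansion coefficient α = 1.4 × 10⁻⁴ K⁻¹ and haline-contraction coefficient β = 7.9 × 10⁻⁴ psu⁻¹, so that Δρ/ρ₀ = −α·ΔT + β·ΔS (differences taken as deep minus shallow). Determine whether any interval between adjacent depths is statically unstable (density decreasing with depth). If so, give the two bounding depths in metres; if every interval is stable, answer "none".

99–124 m

Evaluate Δρ/ρ₀ = −αΔT + βΔS across each adjacent pair:
  18–99 m: −αΔT+βΔS = −(1.4 × 10⁻⁴)(-4.9)+(7.9 × 10⁻⁴)(+18.13) = 0.015 → stable
  99–124 m: −αΔT+βΔS = −(1.4 × 10⁻⁴)(+1.9)+(7.9 × 10⁻⁴)(-17.25) = -0.014 → UNSTABLE
The 99–124 m interval has Δρ < 0: lighter water underlies denser water.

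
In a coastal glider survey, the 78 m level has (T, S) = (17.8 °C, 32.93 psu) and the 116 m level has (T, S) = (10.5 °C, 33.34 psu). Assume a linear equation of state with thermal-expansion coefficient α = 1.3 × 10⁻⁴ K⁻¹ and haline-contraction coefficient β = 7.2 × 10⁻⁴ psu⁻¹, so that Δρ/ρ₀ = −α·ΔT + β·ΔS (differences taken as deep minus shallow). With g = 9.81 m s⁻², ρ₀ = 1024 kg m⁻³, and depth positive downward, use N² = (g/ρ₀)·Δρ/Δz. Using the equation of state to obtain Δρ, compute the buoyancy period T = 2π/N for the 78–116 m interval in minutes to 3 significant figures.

5.84 min

ΔT = -7.3 K, ΔS = +0.41 psu (deep − shallow).
Δρ/ρ₀ = −αΔT + βΔS = 9.49 × 10⁻⁴ + 2.952 × 10⁻⁴ = 1.2442 × 10⁻³, so Δρ ≈ 1.274 kg m⁻³.
N² = (g/ρ₀)·Δρ/Δz = g·(Δρ/ρ₀)/Δz = 9.81 × 1.2442 × 10⁻³ / 38 = 3.2120 × 10⁻⁴ s⁻².
N = √(3.2120 × 10⁻⁴) = 0.017922 rad s⁻¹ → T = 2π/N = 350.59 s = 5.8432 min ≈ 5.84 min.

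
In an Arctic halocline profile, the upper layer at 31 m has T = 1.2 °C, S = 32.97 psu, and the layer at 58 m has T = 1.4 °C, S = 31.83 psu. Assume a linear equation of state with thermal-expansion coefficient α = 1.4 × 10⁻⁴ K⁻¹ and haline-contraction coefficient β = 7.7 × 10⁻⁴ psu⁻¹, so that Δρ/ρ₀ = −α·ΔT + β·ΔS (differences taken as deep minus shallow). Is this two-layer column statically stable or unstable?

unstable

ΔT = 1.4 − 1.2 = +0.2 K and ΔS = 31.83 − 32.97 = -1.14 psu (deep − shallow).
−αΔT = -2.80 × 10⁻⁵; βΔS = -8.778 × 10⁻⁴; sum Δρ/ρ₀ = -9.058 × 10⁻⁴.
Δρ/ρ₀ < 0, so Δρ < 0: deeper water is lighter → statically unstable; the column would overturn.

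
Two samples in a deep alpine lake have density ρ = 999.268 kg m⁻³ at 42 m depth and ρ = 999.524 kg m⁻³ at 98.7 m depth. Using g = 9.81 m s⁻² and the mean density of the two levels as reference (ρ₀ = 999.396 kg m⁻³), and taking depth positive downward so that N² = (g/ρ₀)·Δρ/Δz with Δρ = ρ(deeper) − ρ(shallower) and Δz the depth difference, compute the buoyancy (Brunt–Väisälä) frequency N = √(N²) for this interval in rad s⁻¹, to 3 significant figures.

Δρ = 999.524 − 999.268 = 0.256 kg m⁻³ over Δz = 98.7 − 42 = 56.7 m.
N² = (9.81/999.396) × (0.256/56.7) = 4.4319 × 10⁻⁵ s⁻².
N = √(4.4319 × 10⁻⁵) = 6.6573 × 10⁻³ rad s⁻¹ ≈ 6.66 × 10⁻³ rad s⁻¹.

6.66 × 10⁻³ rad s⁻¹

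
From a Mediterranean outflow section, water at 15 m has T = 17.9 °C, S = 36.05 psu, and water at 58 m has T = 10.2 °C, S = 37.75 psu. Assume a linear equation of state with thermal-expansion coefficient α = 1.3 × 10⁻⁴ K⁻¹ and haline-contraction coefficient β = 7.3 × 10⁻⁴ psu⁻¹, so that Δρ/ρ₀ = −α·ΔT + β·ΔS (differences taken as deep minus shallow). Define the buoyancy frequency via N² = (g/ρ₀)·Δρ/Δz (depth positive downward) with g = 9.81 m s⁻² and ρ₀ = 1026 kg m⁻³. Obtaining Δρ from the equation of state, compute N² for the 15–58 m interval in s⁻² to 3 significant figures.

ΔT = -7.7 K, ΔS = +1.70 psu (deep − shallow).
Δρ/ρ₀ = −αΔT + βΔS = 1.001 × 10⁻³ + 1.241 × 10⁻³ = 2.242 × 10⁻³, so Δρ ≈ 2.300 kg m⁻³.
N² = (g/ρ₀)·Δρ/Δz = g·(Δρ/ρ₀)/Δz = 9.81 × 2.242 × 10⁻³ / 43 = 5.1149 × 10⁻⁴ s⁻² ≈ 5.11 × 10⁻⁴ s⁻².

5.11 × 10⁻⁴ s⁻²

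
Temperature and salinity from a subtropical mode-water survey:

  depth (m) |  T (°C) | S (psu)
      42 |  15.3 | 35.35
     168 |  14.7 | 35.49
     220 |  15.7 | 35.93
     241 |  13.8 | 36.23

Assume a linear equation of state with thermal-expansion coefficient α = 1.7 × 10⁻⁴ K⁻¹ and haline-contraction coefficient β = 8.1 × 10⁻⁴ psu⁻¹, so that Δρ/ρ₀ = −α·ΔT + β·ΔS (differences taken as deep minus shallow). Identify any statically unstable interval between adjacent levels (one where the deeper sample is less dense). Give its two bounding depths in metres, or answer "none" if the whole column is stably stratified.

none

Evaluate Δρ/ρ₀ = −αΔT + βΔS across each adjacent pair:
  42–168 m: −αΔT+βΔS = −(1.7 × 10⁻⁴)(-0.6)+(8.1 × 10⁻⁴)(+0.14) = 2.2 × 10⁻⁴ → stable
  168–220 m: −αΔT+βΔS = −(1.7 × 10⁻⁴)(+1.0)+(8.1 × 10⁻⁴)(+0.44) = 1.9 × 10⁻⁴ → stable
  220–241 m: −αΔT+βΔS = −(1.7 × 10⁻⁴)(-1.9)+(8.1 × 10⁻⁴)(+0.30) = 5.7 × 10⁻⁴ → stable
Every interval has Δρ > 0: the column is stably stratified throughout.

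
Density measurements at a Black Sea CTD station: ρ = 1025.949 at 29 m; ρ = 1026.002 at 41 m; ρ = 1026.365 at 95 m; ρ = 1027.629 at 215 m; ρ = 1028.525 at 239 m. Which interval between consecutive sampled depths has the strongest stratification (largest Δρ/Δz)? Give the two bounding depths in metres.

215–239 m

Compute the density gradient over each adjacent pair:
  29–41 m: Δρ/Δz = 0.053/12 = 4.4 × 10⁻³ kg m⁻⁴
  41–95 m: Δρ/Δz = 0.363/54 = 6.7 × 10⁻³ kg m⁻⁴
  95–215 m: Δρ/Δz = 1.264/120 = 0.011 kg m⁻⁴
  215–239 m: Δρ/Δz = 0.896/24 = 0.037 kg m⁻⁴
The largest gradient is in the 215–239 m interval — the pycnocline.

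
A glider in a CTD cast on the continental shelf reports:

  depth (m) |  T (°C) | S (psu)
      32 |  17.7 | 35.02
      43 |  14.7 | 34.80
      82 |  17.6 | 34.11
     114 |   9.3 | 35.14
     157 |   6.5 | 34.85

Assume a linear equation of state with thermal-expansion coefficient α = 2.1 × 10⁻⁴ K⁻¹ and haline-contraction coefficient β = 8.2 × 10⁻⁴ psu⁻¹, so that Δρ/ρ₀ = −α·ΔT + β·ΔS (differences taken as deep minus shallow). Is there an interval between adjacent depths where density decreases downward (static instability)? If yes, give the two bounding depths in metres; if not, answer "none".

Evaluate Δρ/ρ₀ = −αΔT + βΔS across each adjacent pair:
  32–43 m: −αΔT+βΔS = −(2.1 × 10⁻⁴)(-3.0)+(8.2 × 10⁻⁴)(-0.22) = 4.5 × 10⁻⁴ → stable
  43–82 m: −αΔT+βΔS = −(2.1 × 10⁻⁴)(+2.9)+(8.2 × 10⁻⁴)(-0.69) = -1.2 × 10⁻³ → UNSTABLE
  82–114 m: −αΔT+βΔS = −(2.1 × 10⁻⁴)(-8.3)+(8.2 × 10⁻⁴)(+1.03) = 2.6 × 10⁻³ → stable
  114–157 m: −αΔT+βΔS = −(2.1 × 10⁻⁴)(-2.8)+(8.2 × 10⁻⁴)(-0.29) = 3.5 × 10⁻⁴ → stable
The 43–82 m interval has Δρ < 0: lighter water underlies denser water.

43–82 m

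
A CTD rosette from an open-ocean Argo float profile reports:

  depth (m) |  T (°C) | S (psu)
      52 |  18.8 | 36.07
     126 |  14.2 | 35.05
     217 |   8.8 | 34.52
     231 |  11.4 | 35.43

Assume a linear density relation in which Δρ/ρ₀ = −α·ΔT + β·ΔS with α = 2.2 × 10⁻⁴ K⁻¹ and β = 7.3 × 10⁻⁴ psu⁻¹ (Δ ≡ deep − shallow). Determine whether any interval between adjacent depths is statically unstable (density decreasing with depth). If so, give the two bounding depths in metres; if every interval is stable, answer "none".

none

Evaluate Δρ/ρ₀ = −αΔT + βΔS across each adjacent pair:
  52–126 m: −αΔT+βΔS = −(2.2 × 10⁻⁴)(-4.6)+(7.3 × 10⁻⁴)(-1.02) = 2.7 × 10⁻⁴ → stable
  126–217 m: −αΔT+βΔS = −(2.2 × 10⁻⁴)(-5.4)+(7.3 × 10⁻⁴)(-0.53) = 8.0 × 10⁻⁴ → stable
  217–231 m: −αΔT+βΔS = −(2.2 × 10⁻⁴)(+2.6)+(7.3 × 10⁻⁴)(+0.91) = 9.2 × 10⁻⁵ → stable
Every interval has Δρ > 0: the column is stably stratified throughout.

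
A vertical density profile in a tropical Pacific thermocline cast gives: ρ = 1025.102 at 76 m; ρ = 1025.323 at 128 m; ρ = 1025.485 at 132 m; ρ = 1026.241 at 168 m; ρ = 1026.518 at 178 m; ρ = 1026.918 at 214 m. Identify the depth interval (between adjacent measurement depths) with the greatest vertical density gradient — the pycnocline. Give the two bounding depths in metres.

128–132 m

Compute the density gradient over each adjacent pair:
  76–128 m: Δρ/Δz = 0.221/52 = 4.3 × 10⁻³ kg m⁻⁴
  128–132 m: Δρ/Δz = 0.162/4 = 0.041 kg m⁻⁴
  132–168 m: Δρ/Δz = 0.756/36 = 0.021 kg m⁻⁴
  168–178 m: Δρ/Δz = 0.277/10 = 0.028 kg m⁻⁴
  178–214 m: Δρ/Δz = 0.400/36 = 0.011 kg m⁻⁴
The largest gradient is in the 128–132 m interval — the pycnocline.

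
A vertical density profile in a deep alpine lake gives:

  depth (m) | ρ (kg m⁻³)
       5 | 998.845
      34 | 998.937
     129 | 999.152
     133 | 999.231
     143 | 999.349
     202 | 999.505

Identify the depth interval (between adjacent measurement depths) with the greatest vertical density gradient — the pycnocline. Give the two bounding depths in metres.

Compute the density gradient over each adjacent pair:
  5–34 m: Δρ/Δz = 0.092/29 = 3.2 × 10⁻³ kg m⁻⁴
  34–129 m: Δρ/Δz = 0.215/95 = 2.3 × 10⁻³ kg m⁻⁴
  129–133 m: Δρ/Δz = 0.079/4 = 0.020 kg m⁻⁴
  133–143 m: Δρ/Δz = 0.118/10 = 0.012 kg m⁻⁴
  143–202 m: Δρ/Δz = 0.156/59 = 2.6 × 10⁻³ kg m⁻⁴
The largest gradient is in the 129–133 m interval — the pycnocline.

129–133 m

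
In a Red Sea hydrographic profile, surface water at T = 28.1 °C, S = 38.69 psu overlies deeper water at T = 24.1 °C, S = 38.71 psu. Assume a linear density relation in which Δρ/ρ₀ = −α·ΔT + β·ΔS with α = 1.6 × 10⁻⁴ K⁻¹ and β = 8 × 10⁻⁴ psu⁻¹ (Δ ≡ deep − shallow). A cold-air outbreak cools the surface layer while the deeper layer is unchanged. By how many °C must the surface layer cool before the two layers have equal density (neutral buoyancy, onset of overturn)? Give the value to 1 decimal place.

4.1 °C

Neutral buoyancy requires Δρ = 0, i.e. −α(T_deep − T_surf′) + β(S_deep − S_surf) = 0.
T_surf′ = T_deep − (β/α)·ΔS = 24.1 − (8 × 10⁻⁴/1.6 × 10⁻⁴)·(+0.02) = 24.000 °C.
Cooling required: 28.1 − (24.000) = 4.100 °C.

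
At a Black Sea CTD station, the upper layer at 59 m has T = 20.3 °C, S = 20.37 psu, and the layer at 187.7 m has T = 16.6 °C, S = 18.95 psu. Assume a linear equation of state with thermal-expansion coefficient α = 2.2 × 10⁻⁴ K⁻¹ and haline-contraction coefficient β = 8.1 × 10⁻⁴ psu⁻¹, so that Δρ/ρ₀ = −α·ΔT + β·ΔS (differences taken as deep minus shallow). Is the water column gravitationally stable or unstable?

unstable

ΔT = 16.6 − 20.3 = -3.7 K and ΔS = 18.95 − 20.37 = -1.42 psu (deep − shallow).
−αΔT = 8.14 × 10⁻⁴; βΔS = -1.1502 × 10⁻³; sum Δρ/ρ₀ = -3.362 × 10⁻⁴.
Δρ/ρ₀ < 0, so Δρ < 0: deeper water is lighter → statically unstable; the column would overturn.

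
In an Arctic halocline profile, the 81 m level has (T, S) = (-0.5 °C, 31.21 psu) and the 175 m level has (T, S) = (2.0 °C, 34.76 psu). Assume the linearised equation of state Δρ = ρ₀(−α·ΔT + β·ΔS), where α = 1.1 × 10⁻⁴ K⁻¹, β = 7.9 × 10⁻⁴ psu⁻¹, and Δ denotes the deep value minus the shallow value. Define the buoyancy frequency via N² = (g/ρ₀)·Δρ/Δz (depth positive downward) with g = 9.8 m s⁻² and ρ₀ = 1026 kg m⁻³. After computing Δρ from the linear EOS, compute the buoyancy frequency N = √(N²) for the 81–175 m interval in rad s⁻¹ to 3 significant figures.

ΔT = +2.5 K, ΔS = +3.55 psu (deep − shallow).
Δρ/ρ₀ = −αΔT + βΔS = -2.75 × 10⁻⁴ + 2.8045 × 10⁻³ = 2.5295 × 10⁻³, so Δρ ≈ 2.595 kg m⁻³.
N² = (g/ρ₀)·Δρ/Δz = g·(Δρ/ρ₀)/Δz = 9.8 × 2.5295 × 10⁻³ / 94 = 2.6371 × 10⁻⁴ s⁻².
N = √(2.6371 × 10⁻⁴) = 0.016239 rad s⁻¹ ≈ 0.0162 rad s⁻¹.

0.0162 rad s⁻¹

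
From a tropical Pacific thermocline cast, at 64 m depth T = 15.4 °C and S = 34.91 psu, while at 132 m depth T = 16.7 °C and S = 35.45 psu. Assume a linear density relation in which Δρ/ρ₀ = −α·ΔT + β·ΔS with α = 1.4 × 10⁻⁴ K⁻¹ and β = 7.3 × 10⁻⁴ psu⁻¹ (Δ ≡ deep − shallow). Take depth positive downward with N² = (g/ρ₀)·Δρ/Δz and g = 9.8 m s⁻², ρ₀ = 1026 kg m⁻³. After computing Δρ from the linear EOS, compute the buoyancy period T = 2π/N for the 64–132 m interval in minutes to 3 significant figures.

ΔT = +1.3 K, ΔS = +0.54 psu (deep − shallow).
Δρ/ρ₀ = −αΔT + βΔS = -1.82 × 10⁻⁴ + 3.942 × 10⁻⁴ = 2.122 × 10⁻⁴, so Δρ ≈ 0.2177 kg m⁻³.
N² = (g/ρ₀)·Δρ/Δz = g·(Δρ/ρ₀)/Δz = 9.8 × 2.122 × 10⁻⁴ / 68 = 3.0582 × 10⁻⁵ s⁻².
N = √(3.0582 × 10⁻⁵) = 5.5301 × 10⁻³ rad s⁻¹ → T = 2π/N = 1.1362 × 10³ s = 18.937 min ≈ 18.9 min.

18.9 min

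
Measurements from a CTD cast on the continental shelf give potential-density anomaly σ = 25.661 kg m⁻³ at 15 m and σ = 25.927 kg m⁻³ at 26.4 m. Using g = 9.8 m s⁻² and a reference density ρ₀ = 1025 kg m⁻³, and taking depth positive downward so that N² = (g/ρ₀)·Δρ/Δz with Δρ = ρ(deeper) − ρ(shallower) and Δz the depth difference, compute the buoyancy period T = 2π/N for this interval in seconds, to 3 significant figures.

Δρ = 1025.927 − 1025.661 = 0.266 kg m⁻³ over Δz = 26.4 − 15 = 11.4 m.
N² = (9.8/1025) × (0.266/11.4) = 2.2309 × 10⁻⁴ s⁻².
N = √(2.2309 × 10⁻⁴) = 0.014936 rad s⁻¹, so T = 2π/N = 420.67 s ≈ 421 s.

421 s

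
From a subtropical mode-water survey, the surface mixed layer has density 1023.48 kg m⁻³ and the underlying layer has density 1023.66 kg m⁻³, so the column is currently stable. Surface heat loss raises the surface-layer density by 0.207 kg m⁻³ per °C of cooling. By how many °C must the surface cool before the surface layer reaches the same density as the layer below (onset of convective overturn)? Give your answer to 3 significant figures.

Density deficit of the surface layer: 1023.66 − 1023.48 = 0.18 kg m⁻³.
Required change = 0.18 / 0.207 = 0.870 °C.

0.870 °C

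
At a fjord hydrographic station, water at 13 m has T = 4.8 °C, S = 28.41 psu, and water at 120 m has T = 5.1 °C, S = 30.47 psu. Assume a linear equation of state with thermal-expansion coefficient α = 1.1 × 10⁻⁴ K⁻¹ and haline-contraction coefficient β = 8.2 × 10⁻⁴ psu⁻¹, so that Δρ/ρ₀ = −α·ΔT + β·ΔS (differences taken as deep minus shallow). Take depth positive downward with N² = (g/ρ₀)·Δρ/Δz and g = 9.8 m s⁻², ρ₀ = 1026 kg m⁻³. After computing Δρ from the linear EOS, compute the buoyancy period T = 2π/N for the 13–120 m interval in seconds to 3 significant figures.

ΔT = +0.3 K, ΔS = +2.06 psu (deep − shallow).
Δρ/ρ₀ = −αΔT + βΔS = -3.30 × 10⁻⁵ + 1.6892 × 10⁻³ = 1.6562 × 10⁻³, so Δρ ≈ 1.699 kg m⁻³.
N² = (g/ρ₀)·Δρ/Δz = g·(Δρ/ρ₀)/Δz = 9.8 × 1.6562 × 10⁻³ / 107 = 1.5169 × 10⁻⁴ s⁻².
N = √(1.5169 × 10⁻⁴) = 0.012316 rad s⁻¹ → T = 2π/N = 510.16 s ≈ 510 s.

510 s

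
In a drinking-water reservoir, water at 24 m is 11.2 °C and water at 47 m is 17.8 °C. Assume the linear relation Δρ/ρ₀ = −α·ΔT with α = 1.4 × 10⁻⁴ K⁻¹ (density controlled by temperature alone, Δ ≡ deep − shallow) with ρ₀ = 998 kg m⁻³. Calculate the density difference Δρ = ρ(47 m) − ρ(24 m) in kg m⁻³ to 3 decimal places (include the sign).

ΔT = +6.6 K, Δρ/ρ₀ = −αΔT = -9.24 × 10⁻⁴.
Δρ = 998 × (-9.24 × 10⁻⁴) = -0.922 kg m⁻³.
Negative Δρ: lighter below, statically unstable.

-0.922 kg m⁻³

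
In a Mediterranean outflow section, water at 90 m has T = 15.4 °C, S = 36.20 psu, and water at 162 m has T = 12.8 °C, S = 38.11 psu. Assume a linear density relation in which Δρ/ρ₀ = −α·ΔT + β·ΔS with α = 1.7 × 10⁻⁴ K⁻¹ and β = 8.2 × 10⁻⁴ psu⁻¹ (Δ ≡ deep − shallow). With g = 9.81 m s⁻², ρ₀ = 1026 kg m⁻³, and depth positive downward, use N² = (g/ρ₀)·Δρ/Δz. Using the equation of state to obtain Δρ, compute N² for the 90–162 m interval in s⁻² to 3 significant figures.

ΔT = -2.6 K, ΔS = +1.91 psu (deep − shallow).
Δρ/ρ₀ = −αΔT + βΔS = 4.42 × 10⁻⁴ + 1.5662 × 10⁻³ = 2.0082 × 10⁻³, so Δρ ≈ 2.060 kg m⁻³.
N² = (g/ρ₀)·Δρ/Δz = g·(Δρ/ρ₀)/Δz = 9.81 × 2.0082 × 10⁻³ / 72 = 2.7362 × 10⁻⁴ s⁻² ≈ 2.74 × 10⁻⁴ s⁻².

2.74 × 10⁻⁴ s⁻²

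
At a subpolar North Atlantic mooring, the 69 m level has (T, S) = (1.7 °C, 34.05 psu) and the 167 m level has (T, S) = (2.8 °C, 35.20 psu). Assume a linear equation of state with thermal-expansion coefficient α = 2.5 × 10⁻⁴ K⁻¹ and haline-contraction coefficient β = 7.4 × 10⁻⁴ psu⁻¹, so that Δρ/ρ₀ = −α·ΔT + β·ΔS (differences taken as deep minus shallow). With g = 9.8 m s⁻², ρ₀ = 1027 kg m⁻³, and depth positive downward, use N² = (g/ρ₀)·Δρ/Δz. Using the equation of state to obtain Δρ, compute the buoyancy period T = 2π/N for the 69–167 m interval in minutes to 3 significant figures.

ΔT = +1.1 K, ΔS = +1.15 psu (deep − shallow).
Δρ/ρ₀ = −αΔT + βΔS = -2.75 × 10⁻⁴ + 8.51 × 10⁻⁴ = 5.76 × 10⁻⁴, so Δρ ≈ 0.5916 kg m⁻³.
N² = (g/ρ₀)·Δρ/Δz = g·(Δρ/ρ₀)/Δz = 9.8 × 5.76 × 10⁻⁴ / 98 = 5.7600 × 10⁻⁵ s⁻².
N = √(5.7600 × 10⁻⁵) = 7.5895 × 10⁻³ rad s⁻¹ → T = 2π/N = 827.88 s = 13.798 min ≈ 13.8 min.

13.8 min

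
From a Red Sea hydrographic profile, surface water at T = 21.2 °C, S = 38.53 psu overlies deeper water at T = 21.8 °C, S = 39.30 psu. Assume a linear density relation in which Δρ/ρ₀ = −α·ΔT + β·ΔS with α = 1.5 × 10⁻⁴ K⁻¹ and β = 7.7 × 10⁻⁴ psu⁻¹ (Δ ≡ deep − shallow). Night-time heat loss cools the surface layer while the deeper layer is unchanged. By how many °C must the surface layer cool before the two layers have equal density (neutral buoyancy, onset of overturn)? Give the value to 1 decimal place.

3.4 °C

Neutral buoyancy requires Δρ = 0, i.e. −α(T_deep − T_surf′) + β(S_deep − S_surf) = 0.
T_surf′ = T_deep − (β/α)·ΔS = 21.8 − (7.7 × 10⁻⁴/1.5 × 10⁻⁴)·(+0.77) = 17.847 °C.
Cooling required: 21.2 − (17.847) = 3.353 °C.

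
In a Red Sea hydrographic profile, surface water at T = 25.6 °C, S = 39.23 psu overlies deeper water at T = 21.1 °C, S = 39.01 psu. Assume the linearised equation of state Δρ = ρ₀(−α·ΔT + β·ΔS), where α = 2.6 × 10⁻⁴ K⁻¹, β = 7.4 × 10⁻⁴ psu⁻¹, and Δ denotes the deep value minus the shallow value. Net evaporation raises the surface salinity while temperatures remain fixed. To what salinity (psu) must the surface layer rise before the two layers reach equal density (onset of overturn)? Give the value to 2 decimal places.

40.59 psu

Neutral buoyancy requires −α(T_deep − T_surf) + β(S_deep − S_surf′) = 0.
S_surf′ = S_deep − (α/β)·ΔT = 39.01 − (2.6 × 10⁻⁴/7.4 × 10⁻⁴)·(-4.5) = 40.5911 psu.
Increase required: 40.5911 − 39.23 = 1.3611 psu.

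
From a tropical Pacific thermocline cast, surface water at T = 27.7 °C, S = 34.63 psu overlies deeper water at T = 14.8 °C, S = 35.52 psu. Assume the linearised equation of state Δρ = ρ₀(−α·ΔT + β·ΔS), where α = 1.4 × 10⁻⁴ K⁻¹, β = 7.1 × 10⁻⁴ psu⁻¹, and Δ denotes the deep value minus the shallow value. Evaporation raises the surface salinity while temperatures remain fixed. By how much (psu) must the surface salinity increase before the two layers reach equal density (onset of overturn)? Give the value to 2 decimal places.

3.43 psu

Neutral buoyancy requires −α(T_deep − T_surf) + β(S_deep − S_surf′) = 0.
S_surf′ = S_deep − (α/β)·ΔT = 35.52 − (1.4 × 10⁻⁴/7.1 × 10⁻⁴)·(-12.9) = 38.0637 psu.
Increase required: 38.0637 − 34.63 = 3.4337 psu.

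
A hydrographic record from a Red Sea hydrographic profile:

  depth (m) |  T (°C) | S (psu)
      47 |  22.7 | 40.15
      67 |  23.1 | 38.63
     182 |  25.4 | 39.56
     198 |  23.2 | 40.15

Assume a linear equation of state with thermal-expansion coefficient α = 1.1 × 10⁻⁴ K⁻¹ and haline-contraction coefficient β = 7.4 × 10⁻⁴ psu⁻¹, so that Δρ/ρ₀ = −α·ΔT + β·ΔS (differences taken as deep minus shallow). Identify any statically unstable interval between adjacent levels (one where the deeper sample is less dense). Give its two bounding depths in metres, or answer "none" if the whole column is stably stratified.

Evaluate Δρ/ρ₀ = −αΔT + βΔS across each adjacent pair:
  47–67 m: −αΔT+βΔS = −(1.1 × 10⁻⁴)(+0.4)+(7.4 × 10⁻⁴)(-1.52) = -1.2 × 10⁻³ → UNSTABLE
  67–182 m: −αΔT+βΔS = −(1.1 × 10⁻⁴)(+2.3)+(7.4 × 10⁻⁴)(+0.93) = 4.4 × 10⁻⁴ → stable
  182–198 m: −αΔT+βΔS = −(1.1 × 10⁻⁴)(-2.2)+(7.4 × 10⁻⁴)(+0.59) = 6.8 × 10⁻⁴ → stable
The 47–67 m interval has Δρ < 0: lighter water underlies denser water.

47–67 m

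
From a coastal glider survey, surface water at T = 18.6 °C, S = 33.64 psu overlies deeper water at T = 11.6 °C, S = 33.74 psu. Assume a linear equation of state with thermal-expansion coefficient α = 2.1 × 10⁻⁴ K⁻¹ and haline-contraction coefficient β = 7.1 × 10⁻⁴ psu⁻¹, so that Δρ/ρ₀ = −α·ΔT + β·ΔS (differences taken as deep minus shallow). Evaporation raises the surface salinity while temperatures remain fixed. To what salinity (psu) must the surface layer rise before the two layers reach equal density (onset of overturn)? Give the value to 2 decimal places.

35.81 psu

Neutral buoyancy requires −α(T_deep − T_surf) + β(S_deep − S_surf′) = 0.
S_surf′ = S_deep − (α/β)·ΔT = 33.74 − (2.1 × 10⁻⁴/7.1 × 10⁻⁴)·(-7.0) = 35.8104 psu.
Increase required: 35.8104 − 33.64 = 2.1704 psu.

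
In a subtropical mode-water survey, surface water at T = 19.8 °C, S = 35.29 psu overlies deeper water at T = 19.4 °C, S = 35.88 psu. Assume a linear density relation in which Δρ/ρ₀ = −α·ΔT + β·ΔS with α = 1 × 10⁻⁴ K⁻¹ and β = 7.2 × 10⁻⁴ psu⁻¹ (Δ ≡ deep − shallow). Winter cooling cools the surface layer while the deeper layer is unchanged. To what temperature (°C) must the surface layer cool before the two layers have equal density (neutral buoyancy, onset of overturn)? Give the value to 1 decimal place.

15.2 °C

Neutral buoyancy requires Δρ = 0, i.e. −α(T_deep − T_surf′) + β(S_deep − S_surf) = 0.
T_surf′ = T_deep − (β/α)·ΔS = 19.4 − (7.2 × 10⁻⁴/1 × 10⁻⁴)·(+0.59) = 15.152 °C.
Cooling required: 19.8 − (15.152) = 4.648 °C.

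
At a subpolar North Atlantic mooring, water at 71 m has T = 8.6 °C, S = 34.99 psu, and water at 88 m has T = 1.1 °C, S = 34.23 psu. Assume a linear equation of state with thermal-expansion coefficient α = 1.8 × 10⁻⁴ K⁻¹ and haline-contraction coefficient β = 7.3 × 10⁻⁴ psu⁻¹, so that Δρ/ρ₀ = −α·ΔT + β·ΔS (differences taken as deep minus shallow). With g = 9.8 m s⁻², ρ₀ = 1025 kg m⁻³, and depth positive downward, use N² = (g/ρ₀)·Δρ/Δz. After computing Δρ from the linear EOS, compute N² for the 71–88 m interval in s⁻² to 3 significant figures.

ΔT = -7.5 K, ΔS = -0.76 psu (deep − shallow).
Δρ/ρ₀ = −αΔT + βΔS = 1.35 × 10⁻³ − 5.548 × 10⁻⁴ = 7.952 × 10⁻⁴, so Δρ ≈ 0.8151 kg m⁻³.
N² = (g/ρ₀)·Δρ/Δz = g·(Δρ/ρ₀)/Δz = 9.8 × 7.952 × 10⁻⁴ / 17 = 4.5841 × 10⁻⁴ s⁻² ≈ 4.58 × 10⁻⁴ s⁻².

4.58 × 10⁻⁴ s⁻²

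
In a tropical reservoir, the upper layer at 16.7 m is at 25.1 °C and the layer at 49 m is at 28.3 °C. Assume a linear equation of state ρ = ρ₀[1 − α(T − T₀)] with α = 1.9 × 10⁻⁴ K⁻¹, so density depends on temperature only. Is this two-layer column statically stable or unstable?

ΔT = 28.3 − 25.1 = +3.2 K, so Δρ/ρ₀ = −αΔT = -6.08 × 10⁻⁴.
Δρ/ρ₀ < 0, so Δρ < 0: deeper water is lighter → statically unstable; the column would overturn.

unstable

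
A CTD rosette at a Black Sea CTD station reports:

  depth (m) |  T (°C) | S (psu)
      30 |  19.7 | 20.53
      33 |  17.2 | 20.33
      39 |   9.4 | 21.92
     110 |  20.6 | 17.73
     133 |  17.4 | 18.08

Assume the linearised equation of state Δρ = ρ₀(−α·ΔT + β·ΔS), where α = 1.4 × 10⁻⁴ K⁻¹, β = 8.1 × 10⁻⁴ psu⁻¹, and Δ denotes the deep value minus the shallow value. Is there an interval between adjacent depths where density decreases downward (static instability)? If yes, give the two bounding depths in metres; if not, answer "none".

Evaluate Δρ/ρ₀ = −αΔT + βΔS across each adjacent pair:
  30–33 m: −αΔT+βΔS = −(1.4 × 10⁻⁴)(-2.5)+(8.1 × 10⁻⁴)(-0.20) = 1.9 × 10⁻⁴ → stable
  33–39 m: −αΔT+βΔS = −(1.4 × 10⁻⁴)(-7.8)+(8.1 × 10⁻⁴)(+1.59) = 2.4 × 10⁻³ → stable
  39–110 m: −αΔT+βΔS = −(1.4 × 10⁻⁴)(+11.2)+(8.1 × 10⁻⁴)(-4.19) = -5.0 × 10⁻³ → UNSTABLE
  110–133 m: −αΔT+βΔS = −(1.4 × 10⁻⁴)(-3.2)+(8.1 × 10⁻⁴)(+0.35) = 7.3 × 10⁻⁴ → stable
The 39–110 m interval has Δρ < 0: lighter water underlies denser water.

39–110 m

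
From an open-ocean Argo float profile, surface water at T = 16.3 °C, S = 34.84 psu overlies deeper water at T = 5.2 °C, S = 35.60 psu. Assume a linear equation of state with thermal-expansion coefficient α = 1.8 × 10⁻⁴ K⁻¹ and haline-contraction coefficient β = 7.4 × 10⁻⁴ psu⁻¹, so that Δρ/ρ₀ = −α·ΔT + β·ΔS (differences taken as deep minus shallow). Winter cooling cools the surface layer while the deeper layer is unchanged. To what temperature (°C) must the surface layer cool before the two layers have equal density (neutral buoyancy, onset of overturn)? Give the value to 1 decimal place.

2.1 °C

Neutral buoyancy requires Δρ = 0, i.e. −α(T_deep − T_surf′) + β(S_deep − S_surf) = 0.
T_surf′ = T_deep − (β/α)·ΔS = 5.2 − (7.4 × 10⁻⁴/1.8 × 10⁻⁴)·(+0.76) = 2.076 °C.
Cooling required: 16.3 − (2.076) = 14.224 °C.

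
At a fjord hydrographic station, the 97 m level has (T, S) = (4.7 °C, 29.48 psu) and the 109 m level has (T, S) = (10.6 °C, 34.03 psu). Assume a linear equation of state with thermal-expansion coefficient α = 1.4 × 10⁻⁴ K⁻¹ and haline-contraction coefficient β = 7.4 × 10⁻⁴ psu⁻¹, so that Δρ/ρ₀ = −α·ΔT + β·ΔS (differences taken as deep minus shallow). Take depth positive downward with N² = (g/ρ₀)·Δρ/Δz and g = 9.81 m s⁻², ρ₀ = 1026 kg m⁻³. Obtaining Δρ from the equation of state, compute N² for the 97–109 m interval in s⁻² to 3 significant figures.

ΔT = +5.9 K, ΔS = +4.55 psu (deep − shallow).
Δρ/ρ₀ = −αΔT + βΔS = -8.26 × 10⁻⁴ + 3.367 × 10⁻³ = 2.541 × 10⁻³, so Δρ ≈ 2.607 kg m⁻³.
N² = (g/ρ₀)·Δρ/Δz = g·(Δρ/ρ₀)/Δz = 9.81 × 2.541 × 10⁻³ / 12 = 2.0773 × 10⁻³ s⁻² ≈ 2.08 × 10⁻³ s⁻².

2.08 × 10⁻³ s⁻²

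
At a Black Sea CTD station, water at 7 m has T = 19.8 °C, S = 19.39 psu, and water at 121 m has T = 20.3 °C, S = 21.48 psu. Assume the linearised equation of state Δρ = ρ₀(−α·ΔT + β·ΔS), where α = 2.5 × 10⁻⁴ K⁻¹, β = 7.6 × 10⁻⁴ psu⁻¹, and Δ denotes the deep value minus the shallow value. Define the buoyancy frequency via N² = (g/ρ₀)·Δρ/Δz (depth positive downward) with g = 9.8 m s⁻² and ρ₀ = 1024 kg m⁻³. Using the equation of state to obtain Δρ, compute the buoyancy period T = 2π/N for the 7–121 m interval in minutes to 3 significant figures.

ΔT = +0.5 K, ΔS = +2.09 psu (deep − shallow).
Δρ/ρ₀ = −αΔT + βΔS = -1.25 × 10⁻⁴ + 1.5884 × 10⁻³ = 1.4634 × 10⁻³, so Δρ ≈ 1.499 kg m⁻³.
N² = (g/ρ₀)·Δρ/Δz = g·(Δρ/ρ₀)/Δz = 9.8 × 1.4634 × 10⁻³ / 114 = 1.2580 × 10⁻⁴ s⁻².
N = √(1.2580 × 10⁻⁴) = 0.011216 rad s⁻¹ → T = 2π/N = 560.20 s = 9.3367 min ≈ 9.34 min.

9.34 min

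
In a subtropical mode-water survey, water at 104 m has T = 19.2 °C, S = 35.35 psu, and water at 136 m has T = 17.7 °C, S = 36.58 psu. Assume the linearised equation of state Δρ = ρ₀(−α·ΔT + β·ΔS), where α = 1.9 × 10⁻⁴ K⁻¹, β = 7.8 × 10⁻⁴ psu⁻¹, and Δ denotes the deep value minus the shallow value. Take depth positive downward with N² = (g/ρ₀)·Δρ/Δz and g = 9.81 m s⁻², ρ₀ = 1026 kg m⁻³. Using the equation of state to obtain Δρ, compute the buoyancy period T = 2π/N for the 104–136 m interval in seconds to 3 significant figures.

ΔT = -1.5 K, ΔS = +1.23 psu (deep − shallow).
Δρ/ρ₀ = −αΔT + βΔS = 2.85 × 10⁻⁴ + 9.594 × 10⁻⁴ = 1.2444 × 10⁻³, so Δρ ≈ 1.277 kg m⁻³.
N² = (g/ρ₀)·Δρ/Δz = g·(Δρ/ρ₀)/Δz = 9.81 × 1.2444 × 10⁻³ / 32 = 3.8149 × 10⁻⁴ s⁻².
N = √(3.8149 × 10⁻⁴) = 0.019532 rad s⁻¹ → T = 2π/N = 321.69 s ≈ 322 s.

322 s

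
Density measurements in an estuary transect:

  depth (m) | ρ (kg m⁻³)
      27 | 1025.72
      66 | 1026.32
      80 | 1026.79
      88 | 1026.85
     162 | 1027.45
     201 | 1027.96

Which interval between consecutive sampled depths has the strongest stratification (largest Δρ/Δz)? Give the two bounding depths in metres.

Compute the density gradient over each adjacent pair:
  27–66 m: Δρ/Δz = 0.60/39 = 0.015 kg m⁻⁴
  66–80 m: Δρ/Δz = 0.47/14 = 0.034 kg m⁻⁴
  80–88 m: Δρ/Δz = 0.06/8 = 7.5 × 10⁻³ kg m⁻⁴
  88–162 m: Δρ/Δz = 0.60/74 = 8.1 × 10⁻³ kg m⁻⁴
  162–201 m: Δρ/Δz = 0.51/39 = 0.013 kg m⁻⁴
The largest gradient is in the 66–80 m interval — the pycnocline.

66–80 m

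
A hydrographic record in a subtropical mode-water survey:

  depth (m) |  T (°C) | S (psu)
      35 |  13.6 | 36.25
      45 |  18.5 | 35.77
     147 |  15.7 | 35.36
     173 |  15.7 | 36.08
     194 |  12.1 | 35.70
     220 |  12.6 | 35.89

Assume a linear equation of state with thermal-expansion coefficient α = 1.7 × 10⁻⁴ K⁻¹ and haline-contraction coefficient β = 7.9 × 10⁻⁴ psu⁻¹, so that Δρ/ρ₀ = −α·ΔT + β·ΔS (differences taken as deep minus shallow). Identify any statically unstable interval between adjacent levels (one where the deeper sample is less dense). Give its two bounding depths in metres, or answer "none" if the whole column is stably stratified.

35–45 m

Evaluate Δρ/ρ₀ = −αΔT + βΔS across each adjacent pair:
  35–45 m: −αΔT+βΔS = −(1.7 × 10⁻⁴)(+4.9)+(7.9 × 10⁻⁴)(-0.48) = -1.2 × 10⁻³ → UNSTABLE
  45–147 m: −αΔT+βΔS = −(1.7 × 10⁻⁴)(-2.8)+(7.9 × 10⁻⁴)(-0.41) = 1.5 × 10⁻⁴ → stable
  147–173 m: −αΔT+βΔS = −(1.7 × 10⁻⁴)(+0.0)+(7.9 × 10⁻⁴)(+0.72) = 5.7 × 10⁻⁴ → stable
  173–194 m: −αΔT+βΔS = −(1.7 × 10⁻⁴)(-3.6)+(7.9 × 10⁻⁴)(-0.38) = 3.1 × 10⁻⁴ → stable
  194–220 m: −αΔT+βΔS = −(1.7 × 10⁻⁴)(+0.5)+(7.9 × 10⁻⁴)(+0.19) = 6.5 × 10⁻⁵ → stable
The 35–45 m interval has Δρ < 0: lighter water underlies denser water.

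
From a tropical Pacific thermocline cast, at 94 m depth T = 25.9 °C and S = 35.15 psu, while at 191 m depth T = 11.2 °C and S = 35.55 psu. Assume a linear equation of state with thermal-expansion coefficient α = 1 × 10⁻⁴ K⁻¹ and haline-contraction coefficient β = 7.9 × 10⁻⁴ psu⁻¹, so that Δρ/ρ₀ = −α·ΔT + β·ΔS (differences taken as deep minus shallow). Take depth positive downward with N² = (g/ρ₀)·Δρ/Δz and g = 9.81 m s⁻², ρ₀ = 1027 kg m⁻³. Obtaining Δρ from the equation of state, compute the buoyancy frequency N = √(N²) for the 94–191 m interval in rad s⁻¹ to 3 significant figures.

0.0134 rad s⁻¹

ΔT = -14.7 K, ΔS = +0.40 psu (deep − shallow).
Δρ/ρ₀ = −αΔT + βΔS = 1.47 × 10⁻³ + 3.16 × 10⁻⁴ = 1.786 × 10⁻³, so Δρ ≈ 1.834 kg m⁻³.
N² = (g/ρ₀)·Δρ/Δz = g·(Δρ/ρ₀)/Δz = 9.81 × 1.786 × 10⁻³ / 97 = 1.8063 × 10⁻⁴ s⁻².
N = √(1.8063 × 10⁻⁴) = 0.013440 rad s⁻¹ ≈ 0.0134 rad s⁻¹.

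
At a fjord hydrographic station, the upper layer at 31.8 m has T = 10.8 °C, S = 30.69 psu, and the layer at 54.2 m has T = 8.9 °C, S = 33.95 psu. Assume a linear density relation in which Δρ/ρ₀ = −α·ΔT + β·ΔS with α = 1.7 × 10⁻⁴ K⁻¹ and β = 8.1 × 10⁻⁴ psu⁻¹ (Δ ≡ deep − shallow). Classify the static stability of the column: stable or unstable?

ΔT = 8.9 − 10.8 = -1.9 K and ΔS = 33.95 − 30.69 = +3.26 psu (deep − shallow).
−αΔT = 3.23 × 10⁻⁴; βΔS = 2.6406 × 10⁻³; sum Δρ/ρ₀ = 2.9636 × 10⁻³.
Δρ/ρ₀ > 0, so Δρ > 0: deeper water is denser → statically stable.

stable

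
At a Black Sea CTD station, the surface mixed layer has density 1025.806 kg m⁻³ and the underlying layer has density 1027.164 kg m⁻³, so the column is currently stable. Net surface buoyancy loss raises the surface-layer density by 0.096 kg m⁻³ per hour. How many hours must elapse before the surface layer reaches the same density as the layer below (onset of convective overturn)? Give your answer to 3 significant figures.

14.1 hours

Density deficit of the surface layer: 1027.164 − 1025.806 = 1.358 kg m⁻³.
Required change = 1.358 / 0.096 = 14.1 hours.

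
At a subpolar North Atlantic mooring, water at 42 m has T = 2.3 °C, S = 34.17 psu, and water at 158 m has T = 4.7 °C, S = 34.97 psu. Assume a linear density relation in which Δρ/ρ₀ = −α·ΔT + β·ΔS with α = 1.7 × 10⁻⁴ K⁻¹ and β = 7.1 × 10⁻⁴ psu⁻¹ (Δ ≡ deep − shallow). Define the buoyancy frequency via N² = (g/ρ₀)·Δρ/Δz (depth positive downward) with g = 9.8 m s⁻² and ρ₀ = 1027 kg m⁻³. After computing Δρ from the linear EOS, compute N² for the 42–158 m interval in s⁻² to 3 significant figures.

ΔT = +2.4 K, ΔS = +0.80 psu (deep − shallow).
Δρ/ρ₀ = −αΔT + βΔS = -4.08 × 10⁻⁴ + 5.68 × 10⁻⁴ = 1.60 × 10⁻⁴, so Δρ ≈ 0.1643 kg m⁻³.
N² = (g/ρ₀)·Δρ/Δz = g·(Δρ/ρ₀)/Δz = 9.8 × 1.60 × 10⁻⁴ / 116 = 1.3517 × 10⁻⁵ s⁻² ≈ 1.35 × 10⁻⁵ s⁻².

1.35 × 10⁻⁵ s⁻²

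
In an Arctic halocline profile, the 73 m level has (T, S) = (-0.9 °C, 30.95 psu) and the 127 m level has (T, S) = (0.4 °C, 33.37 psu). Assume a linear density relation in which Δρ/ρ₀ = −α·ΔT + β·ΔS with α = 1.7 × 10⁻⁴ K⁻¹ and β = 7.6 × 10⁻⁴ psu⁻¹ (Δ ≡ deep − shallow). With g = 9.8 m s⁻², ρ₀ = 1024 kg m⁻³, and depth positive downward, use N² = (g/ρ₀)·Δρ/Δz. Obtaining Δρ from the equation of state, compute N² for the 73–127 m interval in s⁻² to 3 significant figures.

ΔT = +1.3 K, ΔS = +2.42 psu (deep − shallow).
Δρ/ρ₀ = −αΔT + βΔS = -2.21 × 10⁻⁴ + 1.8392 × 10⁻³ = 1.6182 × 10⁻³, so Δρ ≈ 1.657 kg m⁻³.
N² = (g/ρ₀)·Δρ/Δz = g·(Δρ/ρ₀)/Δz = 9.8 × 1.6182 × 10⁻³ / 54 = 2.9367 × 10⁻⁴ s⁻² ≈ 2.94 × 10⁻⁴ s⁻².

2.94 × 10⁻⁴ s⁻²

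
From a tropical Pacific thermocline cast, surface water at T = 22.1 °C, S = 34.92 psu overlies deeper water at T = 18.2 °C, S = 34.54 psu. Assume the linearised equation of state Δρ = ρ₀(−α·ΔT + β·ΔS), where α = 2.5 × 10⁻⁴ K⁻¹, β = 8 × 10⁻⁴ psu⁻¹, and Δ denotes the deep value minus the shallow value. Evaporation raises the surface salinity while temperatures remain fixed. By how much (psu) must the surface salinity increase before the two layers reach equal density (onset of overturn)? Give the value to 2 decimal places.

0.84 psu

Neutral buoyancy requires −α(T_deep − T_surf) + β(S_deep − S_surf′) = 0.
S_surf′ = S_deep − (α/β)·ΔT = 34.54 − (2.5 × 10⁻⁴/8 × 10⁻⁴)·(-3.9) = 35.7587 psu.
Increase required: 35.7587 − 34.92 = 0.8387 psu.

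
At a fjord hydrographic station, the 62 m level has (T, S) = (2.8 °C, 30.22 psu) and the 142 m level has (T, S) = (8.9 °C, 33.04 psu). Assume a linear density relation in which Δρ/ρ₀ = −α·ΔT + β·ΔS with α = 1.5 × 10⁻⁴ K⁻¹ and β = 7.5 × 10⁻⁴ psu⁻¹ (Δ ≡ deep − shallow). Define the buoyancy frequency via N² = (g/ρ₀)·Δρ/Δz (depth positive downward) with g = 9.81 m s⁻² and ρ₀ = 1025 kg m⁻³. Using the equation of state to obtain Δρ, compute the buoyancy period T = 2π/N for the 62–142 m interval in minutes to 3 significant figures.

ΔT = +6.1 K, ΔS = +2.82 psu (deep − shallow).
Δρ/ρ₀ = −αΔT + βΔS = -9.15 × 10⁻⁴ + 2.115 × 10⁻³ = 1.20 × 10⁻³, so Δρ ≈ 1.230 kg m⁻³.
N² = (g/ρ₀)·Δρ/Δz = g·(Δρ/ρ₀)/Δz = 9.81 × 1.20 × 10⁻³ / 80 = 1.4715 × 10⁻⁴ s⁻².
N = √(1.4715 × 10⁻⁴) = 0.012131 rad s⁻¹ → T = 2π/N = 517.94 s = 8.6323 min ≈ 8.63 min.

8.63 min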